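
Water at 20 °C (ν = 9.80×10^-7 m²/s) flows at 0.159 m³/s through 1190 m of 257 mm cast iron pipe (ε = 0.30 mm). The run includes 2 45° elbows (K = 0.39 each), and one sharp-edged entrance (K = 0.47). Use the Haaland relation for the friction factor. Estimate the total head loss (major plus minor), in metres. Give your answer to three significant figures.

V = 4Q/(πD²) = 3.065 m/s; V²/2g = 0.4788 m
Re = 8.04×10^5, ε/D = 0.00117 → f = 0.02073 (Haaland)
Major: h_f = f(L/D)·V²/2g = 0.02073·4630·0.4788 = 45.97 m
Minor: ΣK = 1.25; h_m = ΣK·V²/2g = 0.5985 m
Total H_L = 45.97 + 0.5985 = 46.57 m

H_L ≈ 46.6 m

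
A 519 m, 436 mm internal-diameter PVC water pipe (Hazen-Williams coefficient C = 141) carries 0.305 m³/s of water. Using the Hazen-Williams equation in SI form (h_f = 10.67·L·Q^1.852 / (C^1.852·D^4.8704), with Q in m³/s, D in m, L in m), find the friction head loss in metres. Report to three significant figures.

h_f ≈ 3.66 m

h_f = 10.67·519·0.305^1.852 / (141^1.852·0.436^4.8704) = 3.662 m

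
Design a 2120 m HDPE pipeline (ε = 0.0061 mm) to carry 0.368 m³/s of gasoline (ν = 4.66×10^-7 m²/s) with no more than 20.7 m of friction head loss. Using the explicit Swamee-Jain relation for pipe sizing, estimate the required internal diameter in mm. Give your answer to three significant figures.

D ≈ 415 mm

Swamee-Jain (Type III): D = 0.66·[ε^1.25·(LQ²/(gh_f))^4.75 + ν·Q^9.4·(L/(gh_f))^5.2]^0.04
LQ²/(gh_f) = 1.414; L/(gh_f) = 10.44
Term 1 = ε^1.25·(…)^4.75 = 1.57×10^-6; Term 2 = ν·Q^9.4·(…)^5.2 = 7.67×10^-6
D = 0.66·(1.57×10^-6 + 7.67×10^-6)^0.04 = 0.4151 m = 415 mm
Check: V = 2.72 m/s, Re = 2.42×10^6, f = 0.01065, h_f = 20.5 m ≈ 20.7 m ✓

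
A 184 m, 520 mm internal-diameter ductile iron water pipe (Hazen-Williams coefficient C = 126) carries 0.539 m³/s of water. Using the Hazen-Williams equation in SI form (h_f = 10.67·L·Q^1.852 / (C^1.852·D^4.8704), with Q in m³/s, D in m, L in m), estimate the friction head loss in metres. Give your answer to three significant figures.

h_f = 10.67·184·0.539^1.852 / (126^1.852·0.520^4.8704) = 1.946 m

h_f ≈ 1.95 m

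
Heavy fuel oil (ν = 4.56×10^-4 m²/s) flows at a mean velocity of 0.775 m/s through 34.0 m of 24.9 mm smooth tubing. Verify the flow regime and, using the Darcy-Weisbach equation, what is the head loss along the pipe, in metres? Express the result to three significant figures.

h_f ≈ 63.2 m

Re = VD/ν = 0.775·0.02490/4.56×10^-4 = 42.3 → laminar (Re < 2300)
f = 64/Re = 1.512
h_f = f(L/D)V²/(2g) = 1.512·(34.0/0.02490)·0.775²/(2·9.81) = 63.22 m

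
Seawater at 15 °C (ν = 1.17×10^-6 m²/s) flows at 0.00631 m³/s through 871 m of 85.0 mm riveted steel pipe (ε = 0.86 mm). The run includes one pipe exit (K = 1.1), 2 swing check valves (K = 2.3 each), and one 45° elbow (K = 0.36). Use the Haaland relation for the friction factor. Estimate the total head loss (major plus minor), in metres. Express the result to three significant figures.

V = 4Q/(πD²) = 1.112 m/s; V²/2g = 0.06302 m
Re = 8.08×10^4, ε/D = 0.0101 → f = 0.03882 (Haaland)
Major: h_f = f(L/D)·V²/2g = 0.03882·10247·0.06302 = 25.07 m
Minor: ΣK = 6.06; h_m = ΣK·V²/2g = 0.3819 m
Total H_L = 25.07 + 0.3819 = 25.45 m

H_L ≈ 25.4 m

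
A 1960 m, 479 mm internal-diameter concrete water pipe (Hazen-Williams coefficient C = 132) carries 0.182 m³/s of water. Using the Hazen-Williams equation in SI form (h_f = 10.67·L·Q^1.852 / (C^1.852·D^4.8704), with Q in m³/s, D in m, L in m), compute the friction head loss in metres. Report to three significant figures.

h_f ≈ 3.80 m

h_f = 10.67·1960·0.182^1.852 / (132^1.852·0.479^4.8704) = 3.799 m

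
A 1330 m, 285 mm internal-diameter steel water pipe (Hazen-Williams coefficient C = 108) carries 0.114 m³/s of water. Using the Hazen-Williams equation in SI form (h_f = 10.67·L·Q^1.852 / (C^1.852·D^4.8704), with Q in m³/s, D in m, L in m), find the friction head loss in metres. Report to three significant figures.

h_f ≈ 19.7 m

h_f = 10.67·1330·0.114^1.852 / (108^1.852·0.285^4.8704) = 19.71 m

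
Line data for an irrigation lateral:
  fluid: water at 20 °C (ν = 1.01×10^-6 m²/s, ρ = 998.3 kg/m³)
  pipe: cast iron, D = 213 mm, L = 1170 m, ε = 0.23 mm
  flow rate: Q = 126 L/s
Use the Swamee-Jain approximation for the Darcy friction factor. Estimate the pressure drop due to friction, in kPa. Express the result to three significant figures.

Δp ≈ 703 kPa

V = 4Q/(πD²) = 4·0.126/(π·0.213²) = 3.536 m/s
Re = VD/ν = 3.536·0.213/1.01×10^-6 = 7.46×10^5 → turbulent
ε/D = 0.23/213 = 0.00108
Swamee-Jain: f = 0.02049
h_f = f(L/D)V²/(2g) = 0.02049·(1170/0.213)·3.536²/(2·9.81) = 71.74 m
Δp = ρg·h_f = 998.3·9.81·71.74 = 702.6 kPa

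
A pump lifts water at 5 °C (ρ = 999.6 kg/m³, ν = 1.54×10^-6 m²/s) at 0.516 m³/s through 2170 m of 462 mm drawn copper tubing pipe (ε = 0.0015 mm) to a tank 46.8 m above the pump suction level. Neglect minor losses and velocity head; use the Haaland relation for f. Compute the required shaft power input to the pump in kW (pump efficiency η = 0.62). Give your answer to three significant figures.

P_shaft ≈ 600 kW

V = 4Q/(πD²) = 3.078 m/s; Re = 9.23×10^5; ε/D = 3.25×10^-6; f = 0.01179
h_f = f(L/D)V²/2g = 26.75 m
Total head H = z + h_f = 46.8 + 26.75 = 73.55 m
P_hyd = ρgQH = 999.6·9.81·0.516·73.55 = 372.2 kW
P_shaft = P_hyd/η = 372.2/0.62 = 600.3 kW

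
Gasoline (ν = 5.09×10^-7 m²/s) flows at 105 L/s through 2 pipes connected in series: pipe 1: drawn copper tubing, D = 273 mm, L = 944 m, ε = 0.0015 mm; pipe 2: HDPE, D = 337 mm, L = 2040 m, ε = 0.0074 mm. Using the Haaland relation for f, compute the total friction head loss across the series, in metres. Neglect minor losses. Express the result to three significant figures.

Pipe 1: V = 1.794 m/s, Re = 9.62×10^5, ε/D = 5.49×10^-6, f = 0.01175, h_1 = f(L/D)V²/2g = 6.666 m
Pipe 2: V = 1.177 m/s, Re = 7.79×10^5, ε/D = 2.20×10^-5, f = 0.01244, h_2 = f(L/D)V²/2g = 5.317 m
Series → Q common, losses add: H = Σh = 11.98 m

H ≈ 12.0 m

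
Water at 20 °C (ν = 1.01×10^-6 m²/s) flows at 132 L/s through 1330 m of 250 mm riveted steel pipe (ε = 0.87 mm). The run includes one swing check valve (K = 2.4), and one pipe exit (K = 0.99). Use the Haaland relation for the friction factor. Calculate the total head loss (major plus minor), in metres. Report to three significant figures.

H_L ≈ 55.2 m

V = 4Q/(πD²) = 2.689 m/s; V²/2g = 0.3686 m
Re = 6.66×10^5, ε/D = 0.00348 → f = 0.02751 (Haaland)
Major: h_f = f(L/D)·V²/2g = 0.02751·5320·0.3686 = 53.94 m
Minor: ΣK = 3.39; h_m = ΣK·V²/2g = 1.249 m
Total H_L = 53.94 + 1.249 = 55.19 m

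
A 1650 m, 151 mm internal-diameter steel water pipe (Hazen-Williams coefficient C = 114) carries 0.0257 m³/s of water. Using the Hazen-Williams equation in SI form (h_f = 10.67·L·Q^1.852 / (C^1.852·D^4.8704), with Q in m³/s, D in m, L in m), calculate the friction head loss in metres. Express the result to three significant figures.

h_f = 10.67·1650·0.0257^1.852 / (114^1.852·0.151^4.8704) = 30.91 m

h_f ≈ 30.9 m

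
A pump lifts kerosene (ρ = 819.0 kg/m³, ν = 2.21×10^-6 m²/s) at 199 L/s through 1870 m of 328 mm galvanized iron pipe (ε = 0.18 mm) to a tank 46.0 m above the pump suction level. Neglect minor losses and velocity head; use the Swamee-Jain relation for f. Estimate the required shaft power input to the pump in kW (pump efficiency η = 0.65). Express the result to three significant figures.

P_shaft ≈ 186 kW

V = 4Q/(πD²) = 2.355 m/s; Re = 3.50×10^5; ε/D = 5.49×10^-4; f = 0.01842
h_f = f(L/D)V²/2g = 29.69 m
Total head H = z + h_f = 46.0 + 29.69 = 75.69 m
P_hyd = ρgQH = 819.0·9.81·0.199·75.69 = 121.0 kW
P_shaft = P_hyd/η = 121.0/0.65 = 186.2 kW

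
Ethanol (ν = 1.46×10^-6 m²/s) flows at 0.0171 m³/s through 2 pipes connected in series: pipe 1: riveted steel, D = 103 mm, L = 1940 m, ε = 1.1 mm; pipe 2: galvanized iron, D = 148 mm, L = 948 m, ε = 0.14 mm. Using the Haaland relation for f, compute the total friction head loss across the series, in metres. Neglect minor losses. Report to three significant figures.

Pipe 1: V = 2.052 m/s, Re = 1.45×10^5, ε/D = 0.0107, f = 0.03921, h_1 = f(L/D)V²/2g = 158.5 m
Pipe 2: V = 0.9940 m/s, Re = 1.01×10^5, ε/D = 9.46×10^-4, f = 0.02176, h_2 = f(L/D)V²/2g = 7.020 m
Series → Q common, losses add: H = Σh = 165.6 m

H ≈ 166 m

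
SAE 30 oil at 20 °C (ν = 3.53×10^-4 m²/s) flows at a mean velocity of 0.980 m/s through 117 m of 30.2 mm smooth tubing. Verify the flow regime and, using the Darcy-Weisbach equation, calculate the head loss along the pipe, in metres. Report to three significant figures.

Re = VD/ν = 0.980·0.03020/3.53×10^-4 = 83.8 → laminar (Re < 2300)
f = 64/Re = 0.7633
h_f = f(L/D)V²/(2g) = 0.7633·(117/0.03020)·0.980²/(2·9.81) = 144.8 m

h_f ≈ 145 m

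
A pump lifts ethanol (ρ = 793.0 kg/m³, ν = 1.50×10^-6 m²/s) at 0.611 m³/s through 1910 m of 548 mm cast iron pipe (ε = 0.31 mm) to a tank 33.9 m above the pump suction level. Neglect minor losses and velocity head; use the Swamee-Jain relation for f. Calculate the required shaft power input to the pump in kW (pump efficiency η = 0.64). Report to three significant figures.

V = 4Q/(πD²) = 2.591 m/s; Re = 9.46×10^5; ε/D = 5.66×10^-4; f = 0.01776
h_f = f(L/D)V²/2g = 21.17 m
Total head H = z + h_f = 33.9 + 21.17 = 55.07 m
P_hyd = ρgQH = 793.0·9.81·0.611·55.07 = 261.7 kW
P_shaft = P_hyd/η = 261.7/0.64 = 409.0 kW

P_shaft ≈ 409 kW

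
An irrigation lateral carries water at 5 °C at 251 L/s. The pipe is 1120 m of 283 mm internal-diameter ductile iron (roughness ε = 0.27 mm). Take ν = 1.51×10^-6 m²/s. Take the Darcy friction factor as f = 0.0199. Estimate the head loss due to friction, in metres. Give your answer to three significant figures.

h_f ≈ 63.9 m

V = 4Q/(πD²) = 4·0.251/(π·0.283²) = 3.990 m/s
h_f = f(L/D)V²/(2g) = 0.01990·(1120/0.283)·3.990²/(2·9.81) = 63.92 m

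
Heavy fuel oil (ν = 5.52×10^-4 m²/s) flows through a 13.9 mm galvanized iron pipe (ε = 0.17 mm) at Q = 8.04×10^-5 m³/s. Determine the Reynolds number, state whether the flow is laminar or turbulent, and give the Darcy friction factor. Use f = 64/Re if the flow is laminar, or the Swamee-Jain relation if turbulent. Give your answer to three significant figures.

V = 4Q/(πD²) = 0.5298 m/s
Re = VD/ν = 0.5298·0.0139/5.52×10^-4 = 13.3
Re < 2300 → laminar → f = 64/Re = 4.797

Re ≈ 13.3; laminar; f = 64/Re ≈ 4.80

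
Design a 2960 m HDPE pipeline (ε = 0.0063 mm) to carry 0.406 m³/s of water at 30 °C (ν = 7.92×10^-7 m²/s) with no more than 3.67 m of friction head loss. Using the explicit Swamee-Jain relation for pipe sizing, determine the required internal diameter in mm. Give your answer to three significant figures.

Swamee-Jain (Type III): D = 0.66·[ε^1.25·(LQ²/(gh_f))^4.75 + ν·Q^9.4·(L/(gh_f))^5.2]^0.04
LQ²/(gh_f) = 13.55; L/(gh_f) = 82.22
Term 1 = ε^1.25·(…)^4.75 = 0.0752; Term 2 = ν·Q^9.4·(…)^5.2 = 1.50
D = 0.66·(0.0752 + 1.50)^0.04 = 0.6721 m = 672 mm
Check: V = 1.14 m/s, Re = 9.71×10^5, f = 0.01189, h_f = 3.49 m ≈ 3.67 m ✓

D ≈ 672 mm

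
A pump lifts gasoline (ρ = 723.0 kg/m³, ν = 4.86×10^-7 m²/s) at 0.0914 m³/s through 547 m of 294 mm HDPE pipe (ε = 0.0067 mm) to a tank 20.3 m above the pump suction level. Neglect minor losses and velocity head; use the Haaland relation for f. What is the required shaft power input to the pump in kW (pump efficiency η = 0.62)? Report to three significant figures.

V = 4Q/(πD²) = 1.346 m/s; Re = 8.14×10^5; ε/D = 2.28×10^-5; f = 0.01237
h_f = f(L/D)V²/2g = 2.126 m
Total head H = z + h_f = 20.3 + 2.126 = 22.43 m
P_hyd = ρgQH = 723.0·9.81·0.0914·22.43 = 14.54 kW
P_shaft = P_hyd/η = 14.54/0.62 = 23.45 kW

P_shaft ≈ 23.4 kW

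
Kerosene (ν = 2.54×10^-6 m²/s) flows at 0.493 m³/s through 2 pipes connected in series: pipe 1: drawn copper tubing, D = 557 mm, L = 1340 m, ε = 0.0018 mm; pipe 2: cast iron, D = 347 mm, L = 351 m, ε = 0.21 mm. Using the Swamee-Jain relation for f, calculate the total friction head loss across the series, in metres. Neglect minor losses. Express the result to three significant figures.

H ≈ 32.2 m

Pipe 1: V = 2.023 m/s, Re = 4.44×10^5, ε/D = 3.23×10^-6, f = 0.01342, h_1 = f(L/D)V²/2g = 6.738 m
Pipe 2: V = 5.213 m/s, Re = 7.12×10^5, ε/D = 6.05×10^-4, f = 0.01815, h_2 = f(L/D)V²/2g = 25.44 m
Series → Q common, losses add: H = Σh = 32.17 m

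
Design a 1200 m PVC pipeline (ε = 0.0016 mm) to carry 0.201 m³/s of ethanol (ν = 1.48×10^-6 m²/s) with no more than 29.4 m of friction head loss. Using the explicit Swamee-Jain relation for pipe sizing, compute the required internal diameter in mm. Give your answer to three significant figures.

Swamee-Jain (Type III): D = 0.66·[ε^1.25·(LQ²/(gh_f))^4.75 + ν·Q^9.4·(L/(gh_f))^5.2]^0.04
LQ²/(gh_f) = 0.1681; L/(gh_f) = 4.161
Term 1 = ε^1.25·(…)^4.75 = 1.19×10^-11; Term 2 = ν·Q^9.4·(…)^5.2 = 6.92×10^-10
D = 0.66·(1.19×10^-11 + 6.92×10^-10)^0.04 = 0.2841 m = 284 mm
Check: V = 3.17 m/s, Re = 6.09×10^5, f = 0.01275, h_f = 27.6 m ≈ 29.4 m ✓

D ≈ 284 mm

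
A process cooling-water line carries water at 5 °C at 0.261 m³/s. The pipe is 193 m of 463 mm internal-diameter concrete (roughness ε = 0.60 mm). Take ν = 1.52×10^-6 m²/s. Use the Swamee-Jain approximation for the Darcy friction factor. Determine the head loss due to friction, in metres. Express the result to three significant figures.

V = 4Q/(πD²) = 4·0.261/(π·0.463²) = 1.550 m/s
Re = VD/ν = 1.550·0.463/1.52×10^-6 = 4.72×10^5 → turbulent
ε/D = 0.60/463 = 0.00130
Swamee-Jain: f = 0.02158
h_f = f(L/D)V²/(2g) = 0.02158·(193/0.463)·1.550²/(2·9.81) = 1.102 m

h_f ≈ 1.10 m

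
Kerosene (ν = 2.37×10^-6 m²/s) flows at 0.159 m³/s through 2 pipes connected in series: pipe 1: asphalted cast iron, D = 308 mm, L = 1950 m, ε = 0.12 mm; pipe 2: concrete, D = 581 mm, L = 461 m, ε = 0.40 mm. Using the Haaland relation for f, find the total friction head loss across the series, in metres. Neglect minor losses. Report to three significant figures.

H ≈ 26.0 m

Pipe 1: V = 2.134 m/s, Re = 2.77×10^5, ε/D = 3.90×10^-4, f = 0.01751, h_1 = f(L/D)V²/2g = 25.73 m
Pipe 2: V = 0.5997 m/s, Re = 1.47×10^5, ε/D = 6.88×10^-4, f = 0.02005, h_2 = f(L/D)V²/2g = 0.2916 m
Series → Q common, losses add: H = Σh = 26.02 m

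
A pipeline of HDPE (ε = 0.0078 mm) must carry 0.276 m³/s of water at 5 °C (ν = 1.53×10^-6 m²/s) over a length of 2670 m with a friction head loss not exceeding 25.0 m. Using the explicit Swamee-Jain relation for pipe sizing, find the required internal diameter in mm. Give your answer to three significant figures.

Swamee-Jain (Type III): D = 0.66·[ε^1.25·(LQ²/(gh_f))^4.75 + ν·Q^9.4·(L/(gh_f))^5.2]^0.04
LQ²/(gh_f) = 0.8293; L/(gh_f) = 10.89
Term 1 = ε^1.25·(…)^4.75 = 1.69×10^-7; Term 2 = ν·Q^9.4·(…)^5.2 = 2.09×10^-6
D = 0.66·(1.69×10^-7 + 2.09×10^-6)^0.04 = 0.3924 m = 392 mm
Check: V = 2.28 m/s, Re = 5.85×10^5, f = 0.01307, h_f = 23.6 m ≈ 25.0 m ✓

D ≈ 392 mm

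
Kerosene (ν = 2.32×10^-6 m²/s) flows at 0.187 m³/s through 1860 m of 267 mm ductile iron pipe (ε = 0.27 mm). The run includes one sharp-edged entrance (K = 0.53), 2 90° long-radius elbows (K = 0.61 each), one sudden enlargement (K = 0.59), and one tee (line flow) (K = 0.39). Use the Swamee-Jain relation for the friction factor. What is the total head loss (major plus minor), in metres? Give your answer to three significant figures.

H_L ≈ 83.1 m

V = 4Q/(πD²) = 3.340 m/s; V²/2g = 0.5685 m
Re = 3.84×10^5, ε/D = 0.00101 → f = 0.02058 (Swamee-Jain)
Major: h_f = f(L/D)·V²/2g = 0.02058·6966·0.5685 = 81.53 m
Minor: ΣK = 2.73; h_m = ΣK·V²/2g = 1.552 m
Total H_L = 81.53 + 1.552 = 83.08 m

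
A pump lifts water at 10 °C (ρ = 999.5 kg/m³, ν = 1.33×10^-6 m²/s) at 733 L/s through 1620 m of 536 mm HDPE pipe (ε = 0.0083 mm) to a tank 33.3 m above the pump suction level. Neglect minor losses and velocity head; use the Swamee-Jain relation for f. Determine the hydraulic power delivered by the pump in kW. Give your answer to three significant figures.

V = 4Q/(πD²) = 3.249 m/s; Re = 1.31×10^6; ε/D = 1.55×10^-5; f = 0.01154
h_f = f(L/D)V²/2g = 18.75 m
Total head H = z + h_f = 33.3 + 18.75 = 52.05 m
P_hyd = ρgQH = 999.5·9.81·0.733·52.05 = 374.1 kW

P_hyd ≈ 374 kW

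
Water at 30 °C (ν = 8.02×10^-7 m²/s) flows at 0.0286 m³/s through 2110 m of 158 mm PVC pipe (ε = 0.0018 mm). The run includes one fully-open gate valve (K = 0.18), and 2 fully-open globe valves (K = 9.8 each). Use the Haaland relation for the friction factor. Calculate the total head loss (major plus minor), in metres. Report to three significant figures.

H_L ≈ 23.2 m

V = 4Q/(πD²) = 1.459 m/s; V²/2g = 0.1084 m
Re = 2.87×10^5, ε/D = 1.14×10^-5 → f = 0.01455 (Haaland)
Major: h_f = f(L/D)·V²/2g = 0.01455·13354·0.1084 = 21.07 m
Minor: ΣK = 19.8; h_m = ΣK·V²/2g = 2.145 m
Total H_L = 21.07 + 2.145 = 23.21 m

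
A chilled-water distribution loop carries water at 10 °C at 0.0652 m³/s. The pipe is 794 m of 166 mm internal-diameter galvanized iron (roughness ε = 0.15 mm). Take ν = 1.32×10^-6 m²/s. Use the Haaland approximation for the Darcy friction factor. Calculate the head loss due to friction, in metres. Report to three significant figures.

V = 4Q/(πD²) = 4·0.0652/(π·0.166²) = 3.013 m/s
Re = VD/ν = 3.013·0.166/1.32×10^-6 = 3.79×10^5 → turbulent
ε/D = 0.15/166 = 9.04×10^-4
Haaland: f = 0.01993
h_f = f(L/D)V²/(2g) = 0.01993·(794/0.166)·3.013²/(2·9.81) = 44.09 m

h_f ≈ 44.1 m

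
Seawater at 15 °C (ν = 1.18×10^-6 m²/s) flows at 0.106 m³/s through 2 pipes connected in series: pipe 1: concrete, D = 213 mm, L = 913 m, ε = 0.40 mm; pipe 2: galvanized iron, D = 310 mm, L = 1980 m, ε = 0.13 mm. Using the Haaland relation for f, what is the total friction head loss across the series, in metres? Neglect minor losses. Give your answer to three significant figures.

H ≈ 56.4 m

Pipe 1: V = 2.975 m/s, Re = 5.37×10^5, ε/D = 0.00188, f = 0.02339, h_1 = f(L/D)V²/2g = 45.23 m
Pipe 2: V = 1.404 m/s, Re = 3.69×10^5, ε/D = 4.19×10^-4, f = 0.01734, h_2 = f(L/D)V²/2g = 11.13 m
Series → Q common, losses add: H = Σh = 56.36 m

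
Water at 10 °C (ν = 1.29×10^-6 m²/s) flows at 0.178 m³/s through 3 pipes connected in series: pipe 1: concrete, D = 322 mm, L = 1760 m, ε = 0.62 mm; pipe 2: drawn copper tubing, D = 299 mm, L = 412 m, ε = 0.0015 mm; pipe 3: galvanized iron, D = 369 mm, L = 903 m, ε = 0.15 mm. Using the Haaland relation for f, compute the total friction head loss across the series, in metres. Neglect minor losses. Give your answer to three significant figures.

Pipe 1: V = 2.186 m/s, Re = 5.46×10^5, ε/D = 0.00193, f = 0.02354, h_1 = f(L/D)V²/2g = 31.33 m
Pipe 2: V = 2.535 m/s, Re = 5.88×10^5, ε/D = 5.02×10^-6, f = 0.01276, h_2 = f(L/D)V²/2g = 5.757 m
Pipe 3: V = 1.664 m/s, Re = 4.76×10^5, ε/D = 4.07×10^-4, f = 0.01700, h_3 = f(L/D)V²/2g = 5.874 m
Series → Q common, losses add: H = Σh = 42.96 m

H ≈ 43.0 m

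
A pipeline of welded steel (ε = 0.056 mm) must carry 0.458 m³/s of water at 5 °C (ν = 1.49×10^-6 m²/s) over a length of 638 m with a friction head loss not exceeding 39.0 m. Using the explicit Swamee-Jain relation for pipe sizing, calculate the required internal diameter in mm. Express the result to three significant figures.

Swamee-Jain (Type III): D = 0.66·[ε^1.25·(LQ²/(gh_f))^4.75 + ν·Q^9.4·(L/(gh_f))^5.2]^0.04
LQ²/(gh_f) = 0.3498; L/(gh_f) = 1.668
Term 1 = ε^1.25·(…)^4.75 = 3.30×10^-8; Term 2 = ν·Q^9.4·(…)^5.2 = 1.38×10^-8
D = 0.66·(3.30×10^-8 + 1.38×10^-8)^0.04 = 0.3360 m = 336 mm
Check: V = 5.16 m/s, Re = 1.16×10^6, f = 0.01426, h_f = 36.8 m ≈ 39.0 m ✓

D ≈ 336 mm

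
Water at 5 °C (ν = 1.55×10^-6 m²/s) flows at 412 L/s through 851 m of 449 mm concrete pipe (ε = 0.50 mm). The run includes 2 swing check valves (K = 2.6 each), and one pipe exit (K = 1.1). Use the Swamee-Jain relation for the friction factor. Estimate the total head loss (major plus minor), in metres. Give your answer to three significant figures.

V = 4Q/(πD²) = 2.602 m/s; V²/2g = 0.3451 m
Re = 7.54×10^5, ε/D = 0.00111 → f = 0.02063 (Swamee-Jain)
Major: h_f = f(L/D)·V²/2g = 0.02063·1895·0.3451 = 13.49 m
Minor: ΣK = 6.30; h_m = ΣK·V²/2g = 2.174 m
Total H_L = 13.49 + 2.174 = 15.67 m

H_L ≈ 15.7 m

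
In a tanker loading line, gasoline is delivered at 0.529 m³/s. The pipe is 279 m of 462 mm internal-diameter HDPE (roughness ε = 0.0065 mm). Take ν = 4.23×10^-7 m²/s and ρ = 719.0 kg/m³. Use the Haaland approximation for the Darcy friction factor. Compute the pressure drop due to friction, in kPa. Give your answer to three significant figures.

Δp ≈ 21.8 kPa

V = 4Q/(πD²) = 4·0.529/(π·0.462²) = 3.156 m/s
Re = VD/ν = 3.156·0.462/4.23×10^-7 = 3.45×10^6 → turbulent
ε/D = 0.0065/462 = 1.41×10^-5
Haaland: f = 0.01010
h_f = f(L/D)V²/(2g) = 0.01010·(279/0.462)·3.156²/(2·9.81) = 3.096 m
Δp = ρg·h_f = 719.0·9.81·3.096 = 21.84 kPa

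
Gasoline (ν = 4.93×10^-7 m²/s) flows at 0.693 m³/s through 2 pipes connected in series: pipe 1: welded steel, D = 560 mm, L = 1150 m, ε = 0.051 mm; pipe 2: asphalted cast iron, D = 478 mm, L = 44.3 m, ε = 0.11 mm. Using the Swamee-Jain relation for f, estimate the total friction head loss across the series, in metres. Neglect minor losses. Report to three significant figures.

Pipe 1: V = 2.814 m/s, Re = 3.20×10^6, ε/D = 9.11×10^-5, f = 0.01242, h_1 = f(L/D)V²/2g = 10.29 m
Pipe 2: V = 3.862 m/s, Re = 3.74×10^6, ε/D = 2.30×10^-4, f = 0.01445, h_2 = f(L/D)V²/2g = 1.018 m
Series → Q common, losses add: H = Σh = 11.31 m

H ≈ 11.3 m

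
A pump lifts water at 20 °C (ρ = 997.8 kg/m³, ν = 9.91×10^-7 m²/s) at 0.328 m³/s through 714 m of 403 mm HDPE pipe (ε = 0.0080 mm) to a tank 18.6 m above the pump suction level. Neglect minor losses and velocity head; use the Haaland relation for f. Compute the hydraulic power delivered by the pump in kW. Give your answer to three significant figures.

P_hyd ≈ 82.5 kW

V = 4Q/(πD²) = 2.571 m/s; Re = 1.05×10^6; ε/D = 1.99×10^-5; f = 0.01188
h_f = f(L/D)V²/2g = 7.095 m
Total head H = z + h_f = 18.6 + 7.095 = 25.70 m
P_hyd = ρgQH = 997.8·9.81·0.328·25.70 = 82.50 kW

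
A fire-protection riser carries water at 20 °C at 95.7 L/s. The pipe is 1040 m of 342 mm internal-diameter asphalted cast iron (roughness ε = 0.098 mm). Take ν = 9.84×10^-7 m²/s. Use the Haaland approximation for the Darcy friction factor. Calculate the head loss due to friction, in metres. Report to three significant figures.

h_f ≈ 2.76 m

V = 4Q/(πD²) = 4·0.0957/(π·0.342²) = 1.042 m/s
Re = VD/ν = 1.042·0.342/9.84×10^-7 = 3.62×10^5 → turbulent
ε/D = 0.098/342 = 2.87×10^-4
Haaland: f = 0.01644
h_f = f(L/D)V²/(2g) = 0.01644·(1040/0.342)·1.042²/(2·9.81) = 2.765 m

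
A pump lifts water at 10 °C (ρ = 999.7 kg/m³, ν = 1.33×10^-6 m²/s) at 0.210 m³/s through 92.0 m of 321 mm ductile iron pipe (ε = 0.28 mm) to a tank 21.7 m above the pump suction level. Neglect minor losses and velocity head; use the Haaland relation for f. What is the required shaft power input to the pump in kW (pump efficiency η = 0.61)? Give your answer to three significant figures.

V = 4Q/(πD²) = 2.595 m/s; Re = 6.26×10^5; ε/D = 8.72×10^-4; f = 0.01950
h_f = f(L/D)V²/2g = 1.918 m
Total head H = z + h_f = 21.7 + 1.918 = 23.62 m
P_hyd = ρgQH = 999.7·9.81·0.210·23.62 = 48.64 kW
P_shaft = P_hyd/η = 48.64/0.61 = 79.74 kW

P_shaft ≈ 79.7 kW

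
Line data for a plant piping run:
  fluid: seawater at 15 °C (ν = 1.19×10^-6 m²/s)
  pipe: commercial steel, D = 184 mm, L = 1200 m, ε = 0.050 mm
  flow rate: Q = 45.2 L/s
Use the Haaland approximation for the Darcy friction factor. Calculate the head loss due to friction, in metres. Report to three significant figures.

V = 4Q/(πD²) = 4·0.0452/(π·0.184²) = 1.700 m/s
Re = VD/ν = 1.700·0.184/1.19×10^-6 = 2.63×10^5 → turbulent
ε/D = 0.050/184 = 2.72×10^-4
Haaland: f = 0.01682
h_f = f(L/D)V²/(2g) = 0.01682·(1200/0.184)·1.700²/(2·9.81) = 16.15 m

h_f ≈ 16.2 m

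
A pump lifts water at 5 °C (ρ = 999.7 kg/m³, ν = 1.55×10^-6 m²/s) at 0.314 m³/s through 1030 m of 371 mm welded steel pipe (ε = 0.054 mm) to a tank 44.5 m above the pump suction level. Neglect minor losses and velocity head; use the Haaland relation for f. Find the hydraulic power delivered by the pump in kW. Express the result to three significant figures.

V = 4Q/(πD²) = 2.905 m/s; Re = 6.95×10^5; ε/D = 1.46×10^-4; f = 0.01432
h_f = f(L/D)V²/2g = 17.10 m
Total head H = z + h_f = 44.5 + 17.10 = 61.60 m
P_hyd = ρgQH = 999.7·9.81·0.314·61.60 = 189.7 kW

P_hyd ≈ 190 kW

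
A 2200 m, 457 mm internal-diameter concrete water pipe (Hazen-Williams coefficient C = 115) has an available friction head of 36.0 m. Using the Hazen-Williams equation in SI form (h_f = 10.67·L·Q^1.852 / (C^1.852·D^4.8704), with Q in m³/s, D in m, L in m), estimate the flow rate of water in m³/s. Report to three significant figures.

Q ≈ 0.443 m³/s

Rearranging: Q = [h_f·C^1.852·D^4.8704 / (10.67·L)]^(1/1.852)
Q = [36.0·115^1.852·0.457^4.8704 / (10.67·2200)]^0.540 = 0.4434 m³/s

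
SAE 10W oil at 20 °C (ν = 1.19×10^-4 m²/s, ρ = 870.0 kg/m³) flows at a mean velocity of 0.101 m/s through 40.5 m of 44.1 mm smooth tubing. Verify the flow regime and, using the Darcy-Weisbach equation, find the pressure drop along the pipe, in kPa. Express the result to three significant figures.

Δp ≈ 6.97 kPa

Re = VD/ν = 0.101·0.04410/1.19×10^-4 = 37.4 → laminar (Re < 2300)
f = 64/Re = 1.710
h_f = f(L/D)V²/(2g) = 1.710·(40.5/0.04410)·0.101²/(2·9.81) = 0.8164 m
Δp = ρg·h_f = 870.0·9.81·0.8164 = 6.968 kPa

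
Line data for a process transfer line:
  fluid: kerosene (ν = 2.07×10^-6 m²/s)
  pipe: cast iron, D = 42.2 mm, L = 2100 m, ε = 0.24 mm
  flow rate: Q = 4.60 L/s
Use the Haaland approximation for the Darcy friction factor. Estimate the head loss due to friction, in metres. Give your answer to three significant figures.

V = 4Q/(πD²) = 4·0.00460/(π·0.0422²) = 3.289 m/s
Re = VD/ν = 3.289·0.0422/2.07×10^-6 = 6.70×10^4 → turbulent
ε/D = 0.24/42.2 = 0.00569
Haaland: f = 0.03281
h_f = f(L/D)V²/(2g) = 0.03281·(2100/0.0422)·3.289²/(2·9.81) = 900.1 m

h_f ≈ 900 m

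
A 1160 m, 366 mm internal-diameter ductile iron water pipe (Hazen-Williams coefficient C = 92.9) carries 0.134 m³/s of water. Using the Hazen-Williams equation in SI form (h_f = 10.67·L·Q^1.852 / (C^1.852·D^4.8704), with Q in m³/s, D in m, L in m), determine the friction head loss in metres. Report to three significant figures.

h_f = 10.67·1160·0.134^1.852 / (92.9^1.852·0.366^4.8704) = 9.063 m

h_f ≈ 9.06 m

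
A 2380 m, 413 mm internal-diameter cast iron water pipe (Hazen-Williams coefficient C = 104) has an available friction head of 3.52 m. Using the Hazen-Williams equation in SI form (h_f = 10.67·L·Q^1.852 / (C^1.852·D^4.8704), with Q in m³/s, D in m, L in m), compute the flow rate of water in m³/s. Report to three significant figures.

Rearranging: Q = [h_f·C^1.852·D^4.8704 / (10.67·L)]^(1/1.852)
Q = [3.52·104^1.852·0.413^4.8704 / (10.67·2380)]^0.540 = 0.08391 m³/s

Q ≈ 0.0839 m³/s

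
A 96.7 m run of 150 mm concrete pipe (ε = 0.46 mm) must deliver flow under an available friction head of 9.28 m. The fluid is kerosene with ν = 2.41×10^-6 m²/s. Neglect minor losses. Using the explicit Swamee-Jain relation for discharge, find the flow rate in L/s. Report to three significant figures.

Q ≈ 57.2 L/s

Swamee-Jain (Type II): Q = -0.965·√(gD⁵h_f/L)·ln[ε/(3.7D) + √(3.17ν²L/(gD³h_f))]
√(gD⁵h_f/L) = √(9.81·0.150⁵·9.28/96.7) = 0.008455
ε/(3.7D) = 8.29×10^-4; √(3.17ν²L/(gD³h_f)) = 7.61×10^-5
Q = -0.965·0.008455·ln(9.050×10^-4) = 0.05718 m³/s
Check: V = 3.24 m/s, Re = 2.01×10^5, f = 0.02717, h_f = 9.34 m ≈ 9.28 m ✓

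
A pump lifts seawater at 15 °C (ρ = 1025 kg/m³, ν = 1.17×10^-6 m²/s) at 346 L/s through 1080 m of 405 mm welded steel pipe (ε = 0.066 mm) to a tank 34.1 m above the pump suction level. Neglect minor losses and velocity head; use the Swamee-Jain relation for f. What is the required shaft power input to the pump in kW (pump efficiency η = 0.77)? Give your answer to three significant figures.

V = 4Q/(πD²) = 2.686 m/s; Re = 9.30×10^5; ε/D = 1.63×10^-4; f = 0.01441
h_f = f(L/D)V²/2g = 14.13 m
Total head H = z + h_f = 34.1 + 14.13 = 48.23 m
P_hyd = ρgQH = 1025·9.81·0.346·48.23 = 167.8 kW
P_shaft = P_hyd/η = 167.8/0.77 = 217.9 kW

P_shaft ≈ 218 kW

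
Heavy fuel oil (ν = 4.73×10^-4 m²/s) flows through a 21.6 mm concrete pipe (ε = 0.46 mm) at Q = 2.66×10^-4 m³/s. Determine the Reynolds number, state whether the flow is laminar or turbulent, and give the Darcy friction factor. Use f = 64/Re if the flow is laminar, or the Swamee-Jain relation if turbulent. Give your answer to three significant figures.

V = 4Q/(πD²) = 0.7259 m/s
Re = VD/ν = 0.7259·0.0216/4.73×10^-4 = 33.1
Re < 2300 → laminar → f = 64/Re = 1.931

Re ≈ 33.1; laminar; f = 64/Re ≈ 1.93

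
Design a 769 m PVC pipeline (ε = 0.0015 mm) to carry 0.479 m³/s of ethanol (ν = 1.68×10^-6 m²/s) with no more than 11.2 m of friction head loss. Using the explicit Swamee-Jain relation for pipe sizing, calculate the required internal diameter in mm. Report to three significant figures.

Swamee-Jain (Type III): D = 0.66·[ε^1.25·(LQ²/(gh_f))^4.75 + ν·Q^9.4·(L/(gh_f))^5.2]^0.04
LQ²/(gh_f) = 1.606; L/(gh_f) = 6.999
Term 1 = ε^1.25·(…)^4.75 = 4.98×10^-7; Term 2 = ν·Q^9.4·(…)^5.2 = 4.12×10^-5
D = 0.66·(4.98×10^-7 + 4.12×10^-5)^0.04 = 0.4409 m = 441 mm
Check: V = 3.14 m/s, Re = 8.23×10^5, f = 0.01207, h_f = 10.6 m ≈ 11.2 m ✓

D ≈ 441 mm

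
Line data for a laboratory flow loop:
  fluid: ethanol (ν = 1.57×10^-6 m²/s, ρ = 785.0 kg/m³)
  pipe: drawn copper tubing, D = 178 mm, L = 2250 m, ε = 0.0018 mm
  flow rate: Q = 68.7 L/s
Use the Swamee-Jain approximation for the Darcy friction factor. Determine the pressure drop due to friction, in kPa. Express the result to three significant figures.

V = 4Q/(πD²) = 4·0.0687/(π·0.178²) = 2.761 m/s
Re = VD/ν = 2.761·0.178/1.57×10^-6 = 3.13×10^5 → turbulent
ε/D = 0.0018/178 = 1.01×10^-5
Swamee-Jain: f = 0.01438
h_f = f(L/D)V²/(2g) = 0.01438·(2250/0.178)·2.761²/(2·9.81) = 70.62 m
Δp = ρg·h_f = 785.0·9.81·70.62 = 543.9 kPa

Δp ≈ 544 kPa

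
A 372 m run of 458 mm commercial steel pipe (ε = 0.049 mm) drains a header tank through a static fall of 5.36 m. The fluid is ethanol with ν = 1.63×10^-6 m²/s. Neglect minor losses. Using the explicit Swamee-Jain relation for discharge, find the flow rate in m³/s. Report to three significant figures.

Swamee-Jain (Type II): Q = -0.965·√(gD⁵h_f/L)·ln[ε/(3.7D) + √(3.17ν²L/(gD³h_f))]
√(gD⁵h_f/L) = √(9.81·0.458⁵·5.36/372) = 0.05337
ε/(3.7D) = 2.89×10^-5; √(3.17ν²L/(gD³h_f)) = 2.49×10^-5
Q = -0.965·0.05337·ln(5.382×10^-5) = 0.5063 m³/s
Check: V = 3.07 m/s, Re = 8.63×10^5, f = 0.01378, h_f = 5.39 m ≈ 5.36 m ✓

Q ≈ 0.506 m³/s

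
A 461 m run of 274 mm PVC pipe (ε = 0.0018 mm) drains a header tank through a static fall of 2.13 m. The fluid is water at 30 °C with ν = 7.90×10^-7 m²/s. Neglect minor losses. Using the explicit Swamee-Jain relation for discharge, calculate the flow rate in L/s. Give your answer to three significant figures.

Swamee-Jain (Type II): Q = -0.965·√(gD⁵h_f/L)·ln[ε/(3.7D) + √(3.17ν²L/(gD³h_f))]
√(gD⁵h_f/L) = √(9.81·0.274⁵·2.13/461) = 0.008367
ε/(3.7D) = 1.78×10^-6; √(3.17ν²L/(gD³h_f)) = 4.61×10^-5
Q = -0.965·0.008367·ln(4.784×10^-5) = 0.08032 m³/s
Check: V = 1.36 m/s, Re = 4.72×10^5, f = 0.01333, h_f = 2.12 m ≈ 2.13 m ✓

Q ≈ 80.3 L/s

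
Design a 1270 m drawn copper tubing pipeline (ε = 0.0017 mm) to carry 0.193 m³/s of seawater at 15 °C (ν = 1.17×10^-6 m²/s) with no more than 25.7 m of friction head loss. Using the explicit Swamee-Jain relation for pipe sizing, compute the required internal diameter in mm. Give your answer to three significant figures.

Swamee-Jain (Type III): D = 0.66·[ε^1.25·(LQ²/(gh_f))^4.75 + ν·Q^9.4·(L/(gh_f))^5.2]^0.04
LQ²/(gh_f) = 0.1876; L/(gh_f) = 5.037
Term 1 = ε^1.25·(…)^4.75 = 2.17×10^-11; Term 2 = ν·Q^9.4·(…)^5.2 = 1.01×10^-9
D = 0.66·(2.17×10^-11 + 1.01×10^-9)^0.04 = 0.2884 m = 288 mm
Check: V = 2.95 m/s, Re = 7.28×10^5, f = 0.01237, h_f = 24.2 m ≈ 25.7 m ✓

D ≈ 288 mm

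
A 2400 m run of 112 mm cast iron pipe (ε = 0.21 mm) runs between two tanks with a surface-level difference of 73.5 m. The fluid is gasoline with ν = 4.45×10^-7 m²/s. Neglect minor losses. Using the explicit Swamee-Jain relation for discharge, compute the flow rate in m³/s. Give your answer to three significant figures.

Swamee-Jain (Type II): Q = -0.965·√(gD⁵h_f/L)·ln[ε/(3.7D) + √(3.17ν²L/(gD³h_f))]
√(gD⁵h_f/L) = √(9.81·0.112⁵·73.5/2400) = 0.002301
ε/(3.7D) = 5.07×10^-4; √(3.17ν²L/(gD³h_f)) = 3.86×10^-5
Q = -0.965·0.002301·ln(5.453×10^-4) = 0.01668 m³/s
Check: V = 1.69 m/s, Re = 4.26×10^5, f = 0.02360, h_f = 73.9 m ≈ 73.5 m ✓

Q ≈ 0.0167 m³/s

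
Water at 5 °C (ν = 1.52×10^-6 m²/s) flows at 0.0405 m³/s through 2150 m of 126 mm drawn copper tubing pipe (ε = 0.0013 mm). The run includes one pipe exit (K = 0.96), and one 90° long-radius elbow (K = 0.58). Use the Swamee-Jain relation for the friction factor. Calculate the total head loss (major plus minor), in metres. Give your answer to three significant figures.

V = 4Q/(πD²) = 3.248 m/s; V²/2g = 0.5377 m
Re = 2.69×10^5, ε/D = 1.03×10^-5 → f = 0.01478 (Swamee-Jain)
Major: h_f = f(L/D)·V²/2g = 0.01478·17063·0.5377 = 135.6 m
Minor: ΣK = 1.54; h_m = ΣK·V²/2g = 0.8281 m
Total H_L = 135.6 + 0.8281 = 136.5 m

H_L ≈ 136 m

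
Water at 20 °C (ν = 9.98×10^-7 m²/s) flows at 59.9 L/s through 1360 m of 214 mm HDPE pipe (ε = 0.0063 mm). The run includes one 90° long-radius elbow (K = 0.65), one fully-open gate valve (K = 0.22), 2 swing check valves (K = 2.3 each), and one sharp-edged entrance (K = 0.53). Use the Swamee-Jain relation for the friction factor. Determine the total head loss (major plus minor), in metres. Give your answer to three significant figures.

V = 4Q/(πD²) = 1.665 m/s; V²/2g = 0.1414 m
Re = 3.57×10^5, ε/D = 2.94×10^-5 → f = 0.01429 (Swamee-Jain)
Major: h_f = f(L/D)·V²/2g = 0.01429·6355·0.1414 = 12.84 m
Minor: ΣK = 6.00; h_m = ΣK·V²/2g = 0.8481 m
Total H_L = 12.84 + 0.8481 = 13.69 m

H_L ≈ 13.7 m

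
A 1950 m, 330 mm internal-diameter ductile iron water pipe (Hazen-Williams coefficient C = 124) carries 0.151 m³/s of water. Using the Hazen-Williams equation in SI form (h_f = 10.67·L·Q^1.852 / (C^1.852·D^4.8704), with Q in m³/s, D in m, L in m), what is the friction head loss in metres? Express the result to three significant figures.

h_f ≈ 18.4 m

h_f = 10.67·1950·0.151^1.852 / (124^1.852·0.330^4.8704) = 18.44 m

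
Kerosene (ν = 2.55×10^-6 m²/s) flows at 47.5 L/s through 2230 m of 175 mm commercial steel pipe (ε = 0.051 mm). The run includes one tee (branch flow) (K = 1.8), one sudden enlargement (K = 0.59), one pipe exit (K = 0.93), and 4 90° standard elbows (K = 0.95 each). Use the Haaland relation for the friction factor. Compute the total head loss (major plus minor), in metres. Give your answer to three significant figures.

H_L ≈ 47.8 m

V = 4Q/(πD²) = 1.975 m/s; V²/2g = 0.1988 m
Re = 1.36×10^5, ε/D = 2.91×10^-4 → f = 0.01833 (Haaland)
Major: h_f = f(L/D)·V²/2g = 0.01833·12743·0.1988 = 46.42 m
Minor: ΣK = 7.12; h_m = ΣK·V²/2g = 1.415 m
Total H_L = 46.42 + 1.415 = 47.84 m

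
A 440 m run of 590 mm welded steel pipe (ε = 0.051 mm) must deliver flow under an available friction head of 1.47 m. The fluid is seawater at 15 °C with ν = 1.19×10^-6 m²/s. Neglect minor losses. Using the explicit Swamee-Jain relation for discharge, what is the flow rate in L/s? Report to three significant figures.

Swamee-Jain (Type II): Q = -0.965·√(gD⁵h_f/L)·ln[ε/(3.7D) + √(3.17ν²L/(gD³h_f))]
√(gD⁵h_f/L) = √(9.81·0.590⁵·1.47/440) = 0.04841
ε/(3.7D) = 2.34×10^-5; √(3.17ν²L/(gD³h_f)) = 2.58×10^-5
Q = -0.965·0.04841·ln(4.919×10^-5) = 0.4634 m³/s
Check: V = 1.69 m/s, Re = 8.40×10^5, f = 0.01352, h_f = 1.48 m ≈ 1.47 m ✓

Q ≈ 463 L/s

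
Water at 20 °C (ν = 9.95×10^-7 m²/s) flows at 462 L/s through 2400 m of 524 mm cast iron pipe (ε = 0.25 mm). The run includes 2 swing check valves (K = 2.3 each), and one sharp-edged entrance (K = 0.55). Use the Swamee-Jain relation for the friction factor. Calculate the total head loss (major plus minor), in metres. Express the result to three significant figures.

V = 4Q/(πD²) = 2.142 m/s; V²/2g = 0.2339 m
Re = 1.13×10^6, ε/D = 4.77×10^-4 → f = 0.01708 (Swamee-Jain)
Major: h_f = f(L/D)·V²/2g = 0.01708·4580·0.2339 = 18.30 m
Minor: ΣK = 5.15; h_m = ΣK·V²/2g = 1.205 m
Total H_L = 18.30 + 1.205 = 19.51 m

H_L ≈ 19.5 m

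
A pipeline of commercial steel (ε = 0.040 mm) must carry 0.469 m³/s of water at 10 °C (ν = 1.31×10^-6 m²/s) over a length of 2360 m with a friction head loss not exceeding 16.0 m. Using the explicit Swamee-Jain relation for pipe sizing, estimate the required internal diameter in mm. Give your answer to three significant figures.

D ≈ 518 mm

Swamee-Jain (Type III): D = 0.66·[ε^1.25·(LQ²/(gh_f))^4.75 + ν·Q^9.4·(L/(gh_f))^5.2]^0.04
LQ²/(gh_f) = 3.307; L/(gh_f) = 15.04
Term 1 = ε^1.25·(…)^4.75 = 9.33×10^-4; Term 2 = ν·Q^9.4·(…)^5.2 = 0.00140
D = 0.66·(9.33×10^-4 + 0.00140)^0.04 = 0.5180 m = 518 mm
Check: V = 2.23 m/s, Re = 8.80×10^5, f = 0.01332, h_f = 15.3 m ≈ 16.0 m ✓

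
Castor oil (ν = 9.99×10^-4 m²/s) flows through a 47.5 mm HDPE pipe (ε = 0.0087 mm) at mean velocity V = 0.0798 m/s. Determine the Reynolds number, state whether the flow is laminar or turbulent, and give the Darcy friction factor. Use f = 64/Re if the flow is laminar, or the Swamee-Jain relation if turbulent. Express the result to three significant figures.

Re = VD/ν = 0.07980·0.0475/9.99×10^-4 = 3.79
Re < 2300 → laminar → f = 64/Re = 16.87

Re ≈ 3.79; laminar; f = 64/Re ≈ 16.9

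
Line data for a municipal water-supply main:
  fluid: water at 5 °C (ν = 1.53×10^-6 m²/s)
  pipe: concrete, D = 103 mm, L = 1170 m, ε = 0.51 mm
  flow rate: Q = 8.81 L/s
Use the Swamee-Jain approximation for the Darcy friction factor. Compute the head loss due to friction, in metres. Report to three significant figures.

h_f ≈ 20.6 m

V = 4Q/(πD²) = 4·0.00881/(π·0.103²) = 1.057 m/s
Re = VD/ν = 1.057·0.103/1.53×10^-6 = 7.12×10^4 → turbulent
ε/D = 0.51/103 = 0.00495
Swamee-Jain: f = 0.03189
h_f = f(L/D)V²/(2g) = 0.03189·(1170/0.103)·1.057²/(2·9.81) = 20.64 m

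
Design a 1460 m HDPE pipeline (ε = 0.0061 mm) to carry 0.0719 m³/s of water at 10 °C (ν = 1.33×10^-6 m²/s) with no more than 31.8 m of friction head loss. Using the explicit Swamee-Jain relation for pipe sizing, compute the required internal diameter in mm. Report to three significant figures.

Swamee-Jain (Type III): D = 0.66·[ε^1.25·(LQ²/(gh_f))^4.75 + ν·Q^9.4·(L/(gh_f))^5.2]^0.04
LQ²/(gh_f) = 0.02419; L/(gh_f) = 4.680
Term 1 = ε^1.25·(…)^4.75 = 6.37×10^-15; Term 2 = ν·Q^9.4·(…)^5.2 = 7.29×10^-14
D = 0.66·(6.37×10^-15 + 7.29×10^-14)^0.04 = 0.1975 m = 197 mm
Check: V = 2.35 m/s, Re = 3.49×10^5, f = 0.01437, h_f = 29.8 m ≈ 31.8 m ✓

D ≈ 197 mm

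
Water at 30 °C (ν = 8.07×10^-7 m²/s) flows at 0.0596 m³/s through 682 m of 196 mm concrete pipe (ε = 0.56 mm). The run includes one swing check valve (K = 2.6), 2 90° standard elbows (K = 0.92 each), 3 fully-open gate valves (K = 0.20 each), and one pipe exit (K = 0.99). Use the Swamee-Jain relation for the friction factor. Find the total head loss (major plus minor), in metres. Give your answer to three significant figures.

H_L ≈ 19.3 m

V = 4Q/(πD²) = 1.975 m/s; V²/2g = 0.1989 m
Re = 4.80×10^5, ε/D = 0.00286 → f = 0.02622 (Swamee-Jain)
Major: h_f = f(L/D)·V²/2g = 0.02622·3480·0.1989 = 18.14 m
Minor: ΣK = 6.03; h_m = ΣK·V²/2g = 1.199 m
Total H_L = 18.14 + 1.199 = 19.34 m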